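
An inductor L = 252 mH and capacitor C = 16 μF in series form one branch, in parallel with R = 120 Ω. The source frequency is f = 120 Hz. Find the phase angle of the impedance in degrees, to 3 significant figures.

48.2°

ω = 2πf = 754.0 rad/s
X_L = ωL = 190 Ω
X_C = 1/(ωC) = 82.9 Ω
Branch 1: Z₁ = R = 120 Ω
Branch 2 (series LC): Z₂ = j(X_L − X_C) = j107 Ω
Parallel: Z = Z₁Z₂/(Z₁+Z₂), |Z| = 79.9 Ω, ∠Z = 48.2°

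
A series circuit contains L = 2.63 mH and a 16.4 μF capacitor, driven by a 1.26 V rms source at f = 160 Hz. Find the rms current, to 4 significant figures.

21.72 mA

ω = 2πf = 1005 rad/s
X_L = ωL = 2.644 Ω
X_C = 1/(ωC) = 60.65 Ω
Net reactance X = X_L − X_C = -58.01 Ω
Z = − j58.01 Ω
|Z| = √(0² + 58.01²) = 58.01 Ω
I = V/|Z| = 1.26/58.01 = 21.72 mA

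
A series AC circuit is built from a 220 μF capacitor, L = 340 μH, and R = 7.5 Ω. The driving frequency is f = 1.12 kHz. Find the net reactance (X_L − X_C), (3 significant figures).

ω = 2πf = 7037 rad/s
X_L = ωL = 2.39 Ω
X_C = 1/(ωC) = 0.646 Ω
X = 2.39 − 0.646 = 1.75 Ω

1.75 Ω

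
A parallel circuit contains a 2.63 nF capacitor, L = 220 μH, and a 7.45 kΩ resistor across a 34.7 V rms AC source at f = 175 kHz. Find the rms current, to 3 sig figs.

43.4 mA

ω = 2πf = 1.1e+06 rad/s
X_L = ωL = 242 Ω
X_C = 1/(ωC) = 346 Ω
Parallel: admittances add. Y = 1/R + 1/(jωL) + jωC
Y = (0.000134 − j0.00124) S
|Y| = 0.00125 S → |Z| = 1/|Y| = 800 Ω, ∠Z = −∠Y = 83.8°
I = V/|Z| = 34.7/800 = 43.4 mA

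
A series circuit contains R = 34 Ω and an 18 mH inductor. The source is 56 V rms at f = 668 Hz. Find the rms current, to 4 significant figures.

675.9 mA

ω = 2πf = 4197 rad/s
X_L = ωL = 75.55 Ω
Z = 34.00 + j75.55 Ω
|Z| = √(34.00² + 75.55²) = 82.85 Ω
I = V/|Z| = 56/82.85 = 675.9 mA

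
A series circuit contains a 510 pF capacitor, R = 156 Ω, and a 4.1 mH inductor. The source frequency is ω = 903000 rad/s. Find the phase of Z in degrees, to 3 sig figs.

X_L = ωL = 3700 Ω
X_C = 1/(ωC) = 2170 Ω
Net reactance X = X_L − X_C = 1530 Ω
Z = 156 + j1530 Ω
|Z| = √(156² + 1530²) = 1540 Ω
∠Z = arctan(1530/156) = 84.2°

84.2°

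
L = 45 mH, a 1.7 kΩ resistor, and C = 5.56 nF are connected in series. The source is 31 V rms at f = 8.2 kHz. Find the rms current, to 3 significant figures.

ω = 2πf = 51520 rad/s
X_L = ωL = 2320 Ω
X_C = 1/(ωC) = 3490 Ω
Net reactance X = X_L − X_C = -1170 Ω
Z = 1700 − j1170 Ω
|Z| = √(1700² + 1170²) = 2070 Ω
I = V/|Z| = 31/2070 = 15.0 mA

15.0 mA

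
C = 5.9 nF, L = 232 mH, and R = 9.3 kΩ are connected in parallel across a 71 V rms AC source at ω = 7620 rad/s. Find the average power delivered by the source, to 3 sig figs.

542 mW

X_L = ωL = 1770 Ω
X_C = 1/(ωC) = 22200 Ω
Parallel: admittances add. Y = 1/R + 1/(jωL) + jωC
Y = (0.000108 − j0.000521) S
|Y| = 0.000532 S → |Z| = 1/|Y| = 1880 Ω, ∠Z = −∠Y = 78.3°
I = V/|Z| = 37.8 mA
P = VI cos φ = 71 × 0.0378 × cos(78.3°) = 542 mW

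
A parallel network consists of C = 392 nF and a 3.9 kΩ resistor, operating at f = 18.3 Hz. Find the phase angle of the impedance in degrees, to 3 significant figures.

-9.97°

ω = 2πf = 115.0 rad/s
X_C = 1/(ωC) = 22200 Ω
Parallel: admittances add. Y = 1/R + jωC
Y = (0.000256 + j4.51e-05) S
|Y| = 0.000260 S → |Z| = 1/|Y| = 3840 Ω, ∠Z = −∠Y = -9.97°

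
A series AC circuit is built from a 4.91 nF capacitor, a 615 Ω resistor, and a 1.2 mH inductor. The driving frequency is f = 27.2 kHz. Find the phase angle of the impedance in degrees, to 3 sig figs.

-58.1°

ω = 2πf = 170900 rad/s
X_L = ωL = 205 Ω
X_C = 1/(ωC) = 1190 Ω
Net reactance X = X_L − X_C = -987 Ω
Z = 615 − j987 Ω
|Z| = √(615² + 987²) = 1160 Ω
∠Z = arctan(-987/615) = -58.1°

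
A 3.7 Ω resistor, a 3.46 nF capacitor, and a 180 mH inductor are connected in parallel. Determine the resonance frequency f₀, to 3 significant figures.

6.38 kHz

ω₀ = 1/√(LC) = 1/√(0.18 × 3.46e-09) = 40070 rad/s
f₀ = ω₀/(2π) = 6.38 kHz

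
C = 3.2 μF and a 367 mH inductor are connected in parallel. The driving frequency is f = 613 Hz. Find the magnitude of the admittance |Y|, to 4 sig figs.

ω = 2πf = 3852 rad/s
X_L = ωL = 1414 Ω
X_C = 1/(ωC) = 81.14 Ω
Parallel: admittances add. Y = 1/(jωL) + jωC
Y = (0 + j0.01162) S
|Y| = 0.01162 S → |Z| = 1/|Y| = 86.08 Ω, ∠Z = −∠Y = -90.00°

11.62 mS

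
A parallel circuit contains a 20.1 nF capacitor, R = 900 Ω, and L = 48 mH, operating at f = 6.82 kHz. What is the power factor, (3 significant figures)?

0.947

ω = 2πf = 42850 rad/s
X_L = ωL = 2060 Ω
X_C = 1/(ωC) = 1160 Ω
Parallel: admittances add. Y = 1/R + 1/(jωL) + jωC
Y = (0.00111 + j0.000375) S
|Y| = 0.00117 S → |Z| = 1/|Y| = 853 Ω, ∠Z = −∠Y = -18.7°
cos φ = cos(-18.7°) = 0.947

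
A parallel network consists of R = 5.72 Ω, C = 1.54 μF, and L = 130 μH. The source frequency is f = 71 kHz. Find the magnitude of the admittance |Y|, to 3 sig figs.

ω = 2πf = 446100 rad/s
X_L = ωL = 58.0 Ω
X_C = 1/(ωC) = 1.46 Ω
Parallel: admittances add. Y = 1/R + 1/(jωL) + jωC
Y = (0.175 + j0.670) S
|Y| = 0.692 S → |Z| = 1/|Y| = 1.44 Ω, ∠Z = −∠Y = -75.4°

692 mS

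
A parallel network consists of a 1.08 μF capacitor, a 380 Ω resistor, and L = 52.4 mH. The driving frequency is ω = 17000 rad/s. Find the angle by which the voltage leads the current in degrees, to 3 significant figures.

-81.3°

X_L = ωL = 891 Ω
X_C = 1/(ωC) = 54.5 Ω
Parallel: admittances add. Y = 1/R + 1/(jωL) + jωC
Y = (0.00263 + j0.0172) S
|Y| = 0.0174 S → |Z| = 1/|Y| = 57.3 Ω, ∠Z = −∠Y = -81.3°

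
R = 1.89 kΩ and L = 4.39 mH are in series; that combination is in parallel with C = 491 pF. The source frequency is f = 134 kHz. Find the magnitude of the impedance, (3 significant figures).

ω = 2πf = 841900 rad/s
X_L = ωL = 3700 Ω
X_C = 1/(ωC) = 2420 Ω
Branch 1 (R+jX_L): Z₁ = 1890 + j3700 Ω, |Z₁| = 4150 Ω
Branch 2 (−jX_C): Z₂ = −j2420 Ω
Parallel: Z = Z₁Z₂/(Z₁+Z₂), |Z| = 4400 Ω, ∠Z = -61.1°

4400 Ω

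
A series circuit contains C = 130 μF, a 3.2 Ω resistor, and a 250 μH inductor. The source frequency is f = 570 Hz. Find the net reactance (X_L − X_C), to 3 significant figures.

ω = 2πf = 3581 rad/s
X_L = ωL = 0.895 Ω
X_C = 1/(ωC) = 2.15 Ω
X = 0.895 − 2.15 = -1.25 Ω

-1.25 Ω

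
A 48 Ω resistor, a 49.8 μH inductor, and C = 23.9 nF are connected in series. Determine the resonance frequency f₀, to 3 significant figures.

146 kHz

ω₀ = 1/√(LC) = 1/√(4.98e-05 × 2.39e-08) = 916600 rad/s
f₀ = ω₀/(2π) = 146 kHz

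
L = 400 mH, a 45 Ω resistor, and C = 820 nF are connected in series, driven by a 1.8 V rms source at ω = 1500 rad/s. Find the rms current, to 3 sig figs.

X_L = ωL = 600 Ω
X_C = 1/(ωC) = 813 Ω
Net reactance X = X_L − X_C = -213 Ω
Z = 45.0 − j213 Ω
|Z| = √(45.0² + 213²) = 218 Ω
I = V/|Z| = 1.8/218 = 8.27 mA

8.27 mA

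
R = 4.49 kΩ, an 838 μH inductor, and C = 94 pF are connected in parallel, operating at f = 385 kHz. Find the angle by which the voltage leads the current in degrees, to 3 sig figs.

ω = 2πf = 2.419e+06 rad/s
X_L = ωL = 2030 Ω
X_C = 1/(ωC) = 4400 Ω
Parallel: admittances add. Y = 1/R + 1/(jωL) + jωC
Y = (0.000223 − j0.000266) S
|Y| = 0.000347 S → |Z| = 1/|Y| = 2880 Ω, ∠Z = −∠Y = 50.1°

50.1°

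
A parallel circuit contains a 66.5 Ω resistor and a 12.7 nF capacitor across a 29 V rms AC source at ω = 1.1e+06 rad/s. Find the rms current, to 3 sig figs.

X_C = 1/(ωC) = 71.6 Ω
Parallel: admittances add. Y = 1/R + jωC
Y = (0.0150 + j0.0140) S
|Y| = 0.0205 S → |Z| = 1/|Y| = 48.7 Ω, ∠Z = −∠Y = -42.9°
I = V/|Z| = 29/48.7 = 595 mA

595 mA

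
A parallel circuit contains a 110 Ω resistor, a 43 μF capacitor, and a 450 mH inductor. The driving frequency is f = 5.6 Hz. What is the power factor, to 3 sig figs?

ω = 2πf = 35.19 rad/s
X_L = ωL = 15.8 Ω
X_C = 1/(ωC) = 661 Ω
Parallel: admittances add. Y = 1/R + 1/(jωL) + jωC
Y = (0.00909 − j0.0616) S
|Y| = 0.0623 S → |Z| = 1/|Y| = 16.0 Ω, ∠Z = −∠Y = 81.6°
cos φ = cos(81.6°) = 0.146

0.146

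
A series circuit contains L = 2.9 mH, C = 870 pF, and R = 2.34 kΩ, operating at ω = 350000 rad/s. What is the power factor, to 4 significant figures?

X_L = ωL = 1015 Ω
X_C = 1/(ωC) = 3284 Ω
Net reactance X = X_L − X_C = -2269 Ω
Z = 2340 − j2269 Ω
|Z| = √(2340² + 2269²) = 3259 Ω
∠Z = arctan(-2269/2340) = -44.12°
cos φ = cos(-44.12°) = 0.7179

0.7179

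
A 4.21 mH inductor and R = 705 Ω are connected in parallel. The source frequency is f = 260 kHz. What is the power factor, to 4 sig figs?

ω = 2πf = 1.634e+06 rad/s
X_L = ωL = 6878 Ω
Parallel: admittances add. Y = 1/R + 1/(jωL)
Y = (0.001418 − j0.0001454) S
|Y| = 0.001426 S → |Z| = 1/|Y| = 701.3 Ω, ∠Z = −∠Y = 5.853°
cos φ = cos(5.853°) = 0.9948

0.9948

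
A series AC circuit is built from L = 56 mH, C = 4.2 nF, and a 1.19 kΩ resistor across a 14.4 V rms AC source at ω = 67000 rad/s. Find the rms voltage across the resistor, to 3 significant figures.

14.2 V

X_L = ωL = 3750 Ω
X_C = 1/(ωC) = 3550 Ω
Net reactance X = X_L − X_C = 198 Ω
Z = 1190 + j198 Ω
|Z| = √(1190² + 198²) = 1210 Ω
I = V/|Z| = 11.9 mA
V_R = I·|Z_R| = 0.0119 × 1190 = 14.2 V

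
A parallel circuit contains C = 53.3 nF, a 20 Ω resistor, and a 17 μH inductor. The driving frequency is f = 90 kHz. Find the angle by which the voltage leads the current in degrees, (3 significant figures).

55.9°

ω = 2πf = 565500 rad/s
X_L = ωL = 9.61 Ω
X_C = 1/(ωC) = 33.2 Ω
Parallel: admittances add. Y = 1/R + 1/(jωL) + jωC
Y = (0.0500 − j0.0739) S
|Y| = 0.0892 S → |Z| = 1/|Y| = 11.2 Ω, ∠Z = −∠Y = 55.9°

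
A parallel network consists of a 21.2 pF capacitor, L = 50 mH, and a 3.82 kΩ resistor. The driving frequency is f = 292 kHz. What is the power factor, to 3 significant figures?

ω = 2πf = 1.835e+06 rad/s
X_L = ωL = 91700 Ω
X_C = 1/(ωC) = 25700 Ω
Parallel: admittances add. Y = 1/R + 1/(jωL) + jωC
Y = (0.000262 + j2.8e-05) S
|Y| = 0.000263 S → |Z| = 1/|Y| = 3800 Ω, ∠Z = −∠Y = -6.10°
cos φ = cos(-6.10°) = 0.994

0.994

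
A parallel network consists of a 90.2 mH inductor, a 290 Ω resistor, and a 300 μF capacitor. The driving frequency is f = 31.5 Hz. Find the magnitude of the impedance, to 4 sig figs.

ω = 2πf = 197.9 rad/s
X_L = ωL = 17.85 Ω
X_C = 1/(ωC) = 16.84 Ω
Parallel: admittances add. Y = 1/R + 1/(jωL) + jωC
Y = (0.003448 + j0.003361) S
|Y| = 0.004815 S → |Z| = 1/|Y| = 207.7 Ω, ∠Z = −∠Y = -44.27°

207.7 Ω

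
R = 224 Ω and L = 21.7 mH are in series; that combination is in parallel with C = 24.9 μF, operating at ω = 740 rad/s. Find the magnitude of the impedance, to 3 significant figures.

X_L = ωL = 16.1 Ω
X_C = 1/(ωC) = 54.3 Ω
Branch 1 (R+jX_L): Z₁ = 224 + j16.1 Ω, |Z₁| = 225 Ω
Branch 2 (−jX_C): Z₂ = −j54.3 Ω
Parallel: Z = Z₁Z₂/(Z₁+Z₂), |Z| = 53.6 Ω, ∠Z = -76.2°

53.6 Ω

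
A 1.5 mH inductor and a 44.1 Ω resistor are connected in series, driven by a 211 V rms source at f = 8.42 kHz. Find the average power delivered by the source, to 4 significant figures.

238.2 W

ω = 2πf = 52900 rad/s
X_L = ωL = 79.36 Ω
Z = 44.10 + j79.36 Ω
|Z| = √(44.10² + 79.36²) = 90.79 Ω
∠Z = arctan(79.36/44.10) = 60.94°
I = V/|Z| = 2.324 A
P = VI cos φ = 211 × 2.324 × cos(60.94°) = 238.2 W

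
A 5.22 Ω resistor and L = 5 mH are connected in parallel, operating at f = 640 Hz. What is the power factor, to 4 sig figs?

ω = 2πf = 4021 rad/s
X_L = ωL = 20.11 Ω
Parallel: admittances add. Y = 1/R + 1/(jωL)
Y = (0.1916 − j0.04974) S
|Y| = 0.1979 S → |Z| = 1/|Y| = 5.052 Ω, ∠Z = −∠Y = 14.55°
cos φ = cos(14.55°) = 0.9679

0.9679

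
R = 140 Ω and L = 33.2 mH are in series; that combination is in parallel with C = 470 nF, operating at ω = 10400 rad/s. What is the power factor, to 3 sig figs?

0.387

X_L = ωL = 345 Ω
X_C = 1/(ωC) = 205 Ω
Branch 1 (R+jX_L): Z₁ = 140 + j345 Ω, |Z₁| = 373 Ω
Branch 2 (−jX_C): Z₂ = −j205 Ω
Parallel: Z = Z₁Z₂/(Z₁+Z₂), |Z| = 384 Ω, ∠Z = -67.2°
cos φ = cos(-67.2°) = 0.387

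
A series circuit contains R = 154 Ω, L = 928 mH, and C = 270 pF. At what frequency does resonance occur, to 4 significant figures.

ω₀ = 1/√(LC) = 1/√(0.928 × 2.7e-10) = 63170 rad/s
f₀ = ω₀/(2π) = 10.05 kHz

10.05 kHz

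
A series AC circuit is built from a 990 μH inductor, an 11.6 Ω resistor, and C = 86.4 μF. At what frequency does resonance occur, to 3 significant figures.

ω₀ = 1/√(LC) = 1/√(0.00099 × 8.64e-05) = 3419 rad/s
f₀ = ω₀/(2π) = 544 Hz

544 Hz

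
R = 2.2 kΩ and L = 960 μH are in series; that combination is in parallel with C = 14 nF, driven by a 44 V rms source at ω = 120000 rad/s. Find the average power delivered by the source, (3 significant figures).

X_L = ωL = 115 Ω
X_C = 1/(ωC) = 595 Ω
Branch 1 (R+jX_L): Z₁ = 2200 + j115 Ω, |Z₁| = 2200 Ω
Branch 2 (−jX_C): Z₂ = −j595 Ω
Parallel: Z = Z₁Z₂/(Z₁+Z₂), |Z| = 582 Ω, ∠Z = -74.7°
I = V/|Z| = 75.6 mA
P = VI cos φ = 44 × 0.0756 × cos(-74.7°) = 878 mW

878 mW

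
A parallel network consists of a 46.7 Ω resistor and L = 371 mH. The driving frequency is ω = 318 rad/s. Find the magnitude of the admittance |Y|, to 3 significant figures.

X_L = ωL = 118 Ω
Parallel: admittances add. Y = 1/R + 1/(jωL)
Y = (0.0214 − j0.00848) S
|Y| = 0.0230 S → |Z| = 1/|Y| = 43.4 Ω, ∠Z = −∠Y = 21.6°

23.0 mS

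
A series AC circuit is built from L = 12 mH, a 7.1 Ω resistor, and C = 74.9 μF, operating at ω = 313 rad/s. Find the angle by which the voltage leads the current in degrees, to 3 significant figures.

X_L = ωL = 3.76 Ω
X_C = 1/(ωC) = 42.7 Ω
Net reactance X = X_L − X_C = -38.9 Ω
Z = 7.10 − j38.9 Ω
|Z| = √(7.10² + 38.9²) = 39.5 Ω
∠Z = arctan(-38.9/7.10) = -79.7°

-79.7°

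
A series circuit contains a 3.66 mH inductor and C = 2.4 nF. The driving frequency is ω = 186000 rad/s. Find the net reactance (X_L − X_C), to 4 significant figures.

X_L = ωL = 680.8 Ω
X_C = 1/(ωC) = 2240 Ω
X = 680.8 − 2240 = -1559 Ω

-1559 Ω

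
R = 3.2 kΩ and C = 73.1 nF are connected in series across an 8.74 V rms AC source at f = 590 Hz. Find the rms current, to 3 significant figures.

1.79 mA

ω = 2πf = 3707 rad/s
X_C = 1/(ωC) = 3690 Ω
Z = 3200 − j3690 Ω
|Z| = √(3200² + 3690²) = 4880 Ω
I = V/|Z| = 8.74/4880 = 1.79 mA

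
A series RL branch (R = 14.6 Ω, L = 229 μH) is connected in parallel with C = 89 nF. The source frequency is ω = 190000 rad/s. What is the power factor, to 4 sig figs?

X_L = ωL = 43.51 Ω
X_C = 1/(ωC) = 59.14 Ω
Branch 1 (R+jX_L): Z₁ = 14.60 + j43.51 Ω, |Z₁| = 45.89 Ω
Branch 2 (−jX_C): Z₂ = −j59.14 Ω
Parallel: Z = Z₁Z₂/(Z₁+Z₂), |Z| = 126.9 Ω, ∠Z = 28.40°
cos φ = cos(28.40°) = 0.8797

0.8797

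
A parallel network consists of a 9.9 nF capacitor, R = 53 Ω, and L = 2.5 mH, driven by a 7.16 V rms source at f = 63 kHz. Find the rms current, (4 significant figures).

ω = 2πf = 395800 rad/s
X_L = ωL = 989.6 Ω
X_C = 1/(ωC) = 255.2 Ω
Parallel: admittances add. Y = 1/R + 1/(jωL) + jωC
Y = (0.01887 + j0.002908) S
|Y| = 0.01909 S → |Z| = 1/|Y| = 52.38 Ω, ∠Z = −∠Y = -8.763°
I = V/|Z| = 7.16/52.38 = 136.7 mA

136.7 mA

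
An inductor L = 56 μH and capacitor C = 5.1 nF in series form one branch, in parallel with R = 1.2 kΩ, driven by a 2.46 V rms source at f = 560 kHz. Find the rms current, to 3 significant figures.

ω = 2πf = 3.519e+06 rad/s
X_L = ωL = 197 Ω
X_C = 1/(ωC) = 55.7 Ω
Branch 1: Z₁ = R = 1200 Ω
Branch 2 (series LC): Z₂ = j(X_L − X_C) = j141 Ω
Parallel: Z = Z₁Z₂/(Z₁+Z₂), |Z| = 140 Ω, ∠Z = 83.3°
I = V/|Z| = 2.46/140 = 17.5 mA

17.5 mA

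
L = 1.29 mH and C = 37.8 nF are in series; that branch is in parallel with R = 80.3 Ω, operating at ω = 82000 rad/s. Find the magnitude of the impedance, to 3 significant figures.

X_L = ωL = 106 Ω
X_C = 1/(ωC) = 323 Ω
Branch 1: Z₁ = R = 80.3 Ω
Branch 2 (series LC): Z₂ = j(X_L − X_C) = −j217 Ω
Parallel: Z = Z₁Z₂/(Z₁+Z₂), |Z| = 75.3 Ω, ∠Z = -20.3°

75.3 Ω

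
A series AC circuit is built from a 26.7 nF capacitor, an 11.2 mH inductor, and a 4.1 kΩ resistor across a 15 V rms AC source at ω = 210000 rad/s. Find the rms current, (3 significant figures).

X_L = ωL = 2350 Ω
X_C = 1/(ωC) = 178 Ω
Net reactance X = X_L − X_C = 2170 Ω
Z = 4100 + j2170 Ω
|Z| = √(4100² + 2170²) = 4640 Ω
I = V/|Z| = 15/4640 = 3.23 mA

3.23 mA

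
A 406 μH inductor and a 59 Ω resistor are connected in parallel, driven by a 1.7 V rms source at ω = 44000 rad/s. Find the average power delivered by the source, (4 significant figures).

X_L = ωL = 17.86 Ω
Parallel: admittances add. Y = 1/R + 1/(jωL)
Y = (0.01695 − j0.05598) S
|Y| = 0.05849 S → |Z| = 1/|Y| = 17.10 Ω, ∠Z = −∠Y = 73.15°
I = V/|Z| = 99.43 mA
P = VI cos φ = 1.7 × 0.09943 × cos(73.15°) = 48.98 mW

48.98 mW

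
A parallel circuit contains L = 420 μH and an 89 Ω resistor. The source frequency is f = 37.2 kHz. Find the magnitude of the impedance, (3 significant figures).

65.9 Ω

ω = 2πf = 233700 rad/s
X_L = ωL = 98.2 Ω
Parallel: admittances add. Y = 1/R + 1/(jωL)
Y = (0.0112 − j0.0102) S
|Y| = 0.0152 S → |Z| = 1/|Y| = 65.9 Ω, ∠Z = −∠Y = 42.2°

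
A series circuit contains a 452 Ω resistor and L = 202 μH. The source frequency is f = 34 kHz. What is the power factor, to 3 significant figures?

0.995

ω = 2πf = 213600 rad/s
X_L = ωL = 43.2 Ω
Z = 452 + j43.2 Ω
|Z| = √(452² + 43.2²) = 454 Ω
∠Z = arctan(43.2/452) = 5.45°
cos φ = cos(5.45°) = 0.995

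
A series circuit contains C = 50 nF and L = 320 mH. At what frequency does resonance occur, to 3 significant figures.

ω₀ = 1/√(LC) = 1/√(0.32 × 5e-08) = 7906 rad/s
f₀ = ω₀/(2π) = 1.26 kHz

1.26 kHz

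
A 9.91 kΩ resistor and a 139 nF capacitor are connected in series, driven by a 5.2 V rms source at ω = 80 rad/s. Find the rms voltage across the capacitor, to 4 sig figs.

X_C = 1/(ωC) = 89930 Ω
Z = 9910 − j89930 Ω
|Z| = √(9910² + 89930²) = 90470 Ω
I = V/|Z| = 57.48 μA
V_C = I·|Z_C| = 5.748e-05 × 89930 = 5.169 V

5.169 V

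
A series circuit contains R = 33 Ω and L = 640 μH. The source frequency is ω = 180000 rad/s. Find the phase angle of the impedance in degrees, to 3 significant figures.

74.0°

X_L = ωL = 115 Ω
Z = 33.0 + j115 Ω
|Z| = √(33.0² + 115²) = 120 Ω
∠Z = arctan(115/33.0) = 74.0°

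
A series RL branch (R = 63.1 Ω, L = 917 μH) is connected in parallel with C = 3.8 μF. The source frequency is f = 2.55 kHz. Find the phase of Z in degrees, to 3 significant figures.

-75.3°

ω = 2πf = 16020 rad/s
X_L = ωL = 14.7 Ω
X_C = 1/(ωC) = 16.4 Ω
Branch 1 (R+jX_L): Z₁ = 63.1 + j14.7 Ω, |Z₁| = 64.8 Ω
Branch 2 (−jX_C): Z₂ = −j16.4 Ω
Parallel: Z = Z₁Z₂/(Z₁+Z₂), |Z| = 16.9 Ω, ∠Z = -75.3°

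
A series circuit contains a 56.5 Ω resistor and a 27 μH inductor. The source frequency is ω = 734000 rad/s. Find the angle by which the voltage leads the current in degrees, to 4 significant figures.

X_L = ωL = 19.82 Ω
Z = 56.50 + j19.82 Ω
|Z| = √(56.50² + 19.82²) = 59.87 Ω
∠Z = arctan(19.82/56.50) = 19.33°

19.33°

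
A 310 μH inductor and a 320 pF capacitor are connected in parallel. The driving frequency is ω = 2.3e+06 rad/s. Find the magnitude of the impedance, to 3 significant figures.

1500 Ω

X_L = ωL = 713 Ω
X_C = 1/(ωC) = 1360 Ω
Parallel: admittances add. Y = 1/(jωL) + jωC
Y = (0 − j0.000667) S
|Y| = 0.000667 S → |Z| = 1/|Y| = 1500 Ω, ∠Z = −∠Y = 90.0°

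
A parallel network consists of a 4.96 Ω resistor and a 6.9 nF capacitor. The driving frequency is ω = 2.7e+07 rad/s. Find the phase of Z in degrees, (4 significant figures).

X_C = 1/(ωC) = 5.368 Ω
Parallel: admittances add. Y = 1/R + jωC
Y = (0.2016 + j0.1863) S
|Y| = 0.2745 S → |Z| = 1/|Y| = 3.643 Ω, ∠Z = −∠Y = -42.74°

-42.74°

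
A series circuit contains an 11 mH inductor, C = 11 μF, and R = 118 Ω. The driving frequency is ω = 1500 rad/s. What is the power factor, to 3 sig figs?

X_L = ωL = 16.5 Ω
X_C = 1/(ωC) = 60.6 Ω
Net reactance X = X_L − X_C = -44.1 Ω
Z = 118 − j44.1 Ω
|Z| = √(118² + 44.1²) = 126 Ω
∠Z = arctan(-44.1/118) = -20.5°
cos φ = cos(-20.5°) = 0.937

0.937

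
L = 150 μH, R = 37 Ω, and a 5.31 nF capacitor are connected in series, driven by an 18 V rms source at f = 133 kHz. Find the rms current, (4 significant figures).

168.8 mA

ω = 2πf = 835700 rad/s
X_L = ωL = 125.3 Ω
X_C = 1/(ωC) = 225.4 Ω
Net reactance X = X_L − X_C = -100.0 Ω
Z = 37.00 − j100.0 Ω
|Z| = √(37.00² + 100.0²) = 106.6 Ω
I = V/|Z| = 18/106.6 = 168.8 mA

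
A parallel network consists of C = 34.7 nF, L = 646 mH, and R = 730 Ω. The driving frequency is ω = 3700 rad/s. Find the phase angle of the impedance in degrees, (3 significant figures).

X_L = ωL = 2390 Ω
X_C = 1/(ωC) = 7790 Ω
Parallel: admittances add. Y = 1/R + 1/(jωL) + jωC
Y = (0.00137 − j0.000290) S
|Y| = 0.00140 S → |Z| = 1/|Y| = 714 Ω, ∠Z = −∠Y = 12.0°

12.0°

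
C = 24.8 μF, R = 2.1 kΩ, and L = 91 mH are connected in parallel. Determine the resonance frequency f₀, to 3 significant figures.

ω₀ = 1/√(LC) = 1/√(0.091 × 2.48e-05) = 665.7 rad/s
f₀ = ω₀/(2π) = 106 Hz

106 Hz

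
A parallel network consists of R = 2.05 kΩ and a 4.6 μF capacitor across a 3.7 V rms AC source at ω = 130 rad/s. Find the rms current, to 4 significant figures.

X_C = 1/(ωC) = 1672 Ω
Parallel: admittances add. Y = 1/R + jωC
Y = (0.0004878 + j0.0005980) S
|Y| = 0.0007717 S → |Z| = 1/|Y| = 1296 Ω, ∠Z = −∠Y = -50.79°
I = V/|Z| = 3.7/1296 = 2.855 mA

2.855 mA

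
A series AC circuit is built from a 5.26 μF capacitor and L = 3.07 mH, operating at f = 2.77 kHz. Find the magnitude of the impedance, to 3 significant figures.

ω = 2πf = 17400 rad/s
X_L = ωL = 53.4 Ω
X_C = 1/(ωC) = 10.9 Ω
Net reactance X = X_L − X_C = 42.5 Ω
Z = j42.5 Ω
|Z| = √(0² + 42.5²) = 42.5 Ω

42.5 Ω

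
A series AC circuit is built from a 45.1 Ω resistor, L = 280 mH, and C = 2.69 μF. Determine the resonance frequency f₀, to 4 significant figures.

183.4 Hz

ω₀ = 1/√(LC) = 1/√(0.28 × 2.69e-06) = 1152 rad/s
f₀ = ω₀/(2π) = 183.4 Hz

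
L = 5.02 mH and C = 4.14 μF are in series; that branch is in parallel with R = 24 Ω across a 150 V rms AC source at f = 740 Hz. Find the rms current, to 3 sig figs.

8.16 A

ω = 2πf = 4650 rad/s
X_L = ωL = 23.3 Ω
X_C = 1/(ωC) = 52.0 Ω
Branch 1: Z₁ = R = 24.0 Ω
Branch 2 (series LC): Z₂ = j(X_L − X_C) = −j28.6 Ω
Parallel: Z = Z₁Z₂/(Z₁+Z₂), |Z| = 18.4 Ω, ∠Z = -40.0°
I = V/|Z| = 150/18.4 = 8.16 A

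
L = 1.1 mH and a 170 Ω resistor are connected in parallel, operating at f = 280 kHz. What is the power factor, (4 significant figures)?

0.9962

ω = 2πf = 1.759e+06 rad/s
X_L = ωL = 1935 Ω
Parallel: admittances add. Y = 1/R + 1/(jωL)
Y = (0.005882 − j0.0005167) S
|Y| = 0.005905 S → |Z| = 1/|Y| = 169.3 Ω, ∠Z = −∠Y = 5.020°
cos φ = cos(5.020°) = 0.9962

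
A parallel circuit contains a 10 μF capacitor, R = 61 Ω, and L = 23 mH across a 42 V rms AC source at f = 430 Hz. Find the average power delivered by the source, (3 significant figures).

ω = 2πf = 2702 rad/s
X_L = ωL = 62.1 Ω
X_C = 1/(ωC) = 37.0 Ω
Parallel: admittances add. Y = 1/R + 1/(jωL) + jωC
Y = (0.0164 + j0.0109) S
|Y| = 0.0197 S → |Z| = 1/|Y| = 50.8 Ω, ∠Z = −∠Y = -33.7°
I = V/|Z| = 827 mA
P = VI cos φ = 42 × 0.827 × cos(-33.7°) = 28.9 W

28.9 W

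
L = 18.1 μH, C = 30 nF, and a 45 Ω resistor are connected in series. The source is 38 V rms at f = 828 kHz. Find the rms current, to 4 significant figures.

ω = 2πf = 5.202e+06 rad/s
X_L = ωL = 94.16 Ω
X_C = 1/(ωC) = 6.407 Ω
Net reactance X = X_L − X_C = 87.76 Ω
Z = 45.00 + j87.76 Ω
|Z| = √(45.00² + 87.76²) = 98.62 Ω
I = V/|Z| = 38/98.62 = 385.3 mA

385.3 mA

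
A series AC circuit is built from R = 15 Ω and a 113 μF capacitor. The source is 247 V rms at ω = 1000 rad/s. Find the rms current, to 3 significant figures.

14.2 A

X_C = 1/(ωC) = 8.85 Ω
Z = 15.0 − j8.85 Ω
|Z| = √(15.0² + 8.85²) = 17.4 Ω
I = V/|Z| = 247/17.4 = 14.2 A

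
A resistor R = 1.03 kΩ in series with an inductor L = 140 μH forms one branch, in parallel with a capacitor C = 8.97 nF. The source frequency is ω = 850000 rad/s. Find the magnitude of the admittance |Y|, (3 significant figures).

7.57 mS

X_L = ωL = 119 Ω
X_C = 1/(ωC) = 131 Ω
Branch 1 (R+jX_L): Z₁ = 1030 + j119 Ω, |Z₁| = 1040 Ω
Branch 2 (−jX_C): Z₂ = −j131 Ω
Parallel: Z = Z₁Z₂/(Z₁+Z₂), |Z| = 132 Ω, ∠Z = -82.7°
|Y| = 1/|Z| = 7.57 mS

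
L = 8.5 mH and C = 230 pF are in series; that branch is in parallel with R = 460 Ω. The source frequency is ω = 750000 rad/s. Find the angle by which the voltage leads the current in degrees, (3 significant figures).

X_L = ωL = 6380 Ω
X_C = 1/(ωC) = 5800 Ω
Branch 1: Z₁ = R = 460 Ω
Branch 2 (series LC): Z₂ = j(X_L − X_C) = j578 Ω
Parallel: Z = Z₁Z₂/(Z₁+Z₂), |Z| = 360 Ω, ∠Z = 38.5°

38.5°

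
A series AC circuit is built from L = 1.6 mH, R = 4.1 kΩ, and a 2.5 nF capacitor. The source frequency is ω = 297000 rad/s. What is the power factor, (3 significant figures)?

X_L = ωL = 475 Ω
X_C = 1/(ωC) = 1350 Ω
Net reactance X = X_L − X_C = -872 Ω
Z = 4100 − j872 Ω
|Z| = √(4100² + 872²) = 4190 Ω
∠Z = arctan(-872/4100) = -12.0°
cos φ = cos(-12.0°) = 0.978

0.978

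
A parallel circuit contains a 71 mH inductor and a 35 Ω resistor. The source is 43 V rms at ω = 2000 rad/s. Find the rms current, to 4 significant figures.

1.265 A

X_L = ωL = 142.0 Ω
Parallel: admittances add. Y = 1/R + 1/(jωL)
Y = (0.02857 − j0.007042) S
|Y| = 0.02943 S → |Z| = 1/|Y| = 33.98 Ω, ∠Z = −∠Y = 13.85°
I = V/|Z| = 43/33.98 = 1.265 A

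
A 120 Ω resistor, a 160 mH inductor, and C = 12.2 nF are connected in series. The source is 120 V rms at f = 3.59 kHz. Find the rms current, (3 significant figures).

979 mA

ω = 2πf = 22560 rad/s
X_L = ωL = 3610 Ω
X_C = 1/(ωC) = 3630 Ω
Net reactance X = X_L − X_C = -24.8 Ω
Z = 120 − j24.8 Ω
|Z| = √(120² + 24.8²) = 123 Ω
I = V/|Z| = 120/123 = 979 mA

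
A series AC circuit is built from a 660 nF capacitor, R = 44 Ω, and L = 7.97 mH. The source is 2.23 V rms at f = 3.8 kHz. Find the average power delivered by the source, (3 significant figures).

12.1 mW

ω = 2πf = 23880 rad/s
X_L = ωL = 190 Ω
X_C = 1/(ωC) = 63.5 Ω
Net reactance X = X_L − X_C = 127 Ω
Z = 44.0 + j127 Ω
|Z| = √(44.0² + 127²) = 134 Ω
∠Z = arctan(127/44.0) = 70.9°
I = V/|Z| = 16.6 mA
P = VI cos φ = 2.23 × 0.0166 × cos(70.9°) = 12.1 mW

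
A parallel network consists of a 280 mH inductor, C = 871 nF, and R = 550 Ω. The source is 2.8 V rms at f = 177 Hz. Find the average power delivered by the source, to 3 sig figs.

ω = 2πf = 1112 rad/s
X_L = ωL = 311 Ω
X_C = 1/(ωC) = 1030 Ω
Parallel: admittances add. Y = 1/R + 1/(jωL) + jωC
Y = (0.00182 − j0.00224) S
|Y| = 0.00289 S → |Z| = 1/|Y| = 346 Ω, ∠Z = −∠Y = 51.0°
I = V/|Z| = 8.08 mA
P = VI cos φ = 2.8 × 0.00808 × cos(51.0°) = 14.3 mW

14.3 mW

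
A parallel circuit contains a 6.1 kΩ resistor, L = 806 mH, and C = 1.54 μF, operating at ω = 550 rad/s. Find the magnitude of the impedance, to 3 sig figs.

X_L = ωL = 443 Ω
X_C = 1/(ωC) = 1180 Ω
Parallel: admittances add. Y = 1/R + 1/(jωL) + jωC
Y = (0.000164 − j0.00141) S
|Y| = 0.00142 S → |Z| = 1/|Y| = 705 Ω, ∠Z = −∠Y = 83.4°

705 Ω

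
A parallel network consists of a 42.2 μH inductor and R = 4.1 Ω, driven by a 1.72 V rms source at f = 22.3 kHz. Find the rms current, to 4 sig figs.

ω = 2πf = 140100 rad/s
X_L = ωL = 5.913 Ω
Parallel: admittances add. Y = 1/R + 1/(jωL)
Y = (0.2439 − j0.1691) S
|Y| = 0.2968 S → |Z| = 1/|Y| = 3.369 Ω, ∠Z = −∠Y = 34.74°
I = V/|Z| = 1.72/3.369 = 510.5 mA

510.5 mA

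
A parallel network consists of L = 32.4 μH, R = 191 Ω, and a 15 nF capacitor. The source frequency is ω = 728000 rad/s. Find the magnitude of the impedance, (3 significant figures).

31.3 Ω

X_L = ωL = 23.6 Ω
X_C = 1/(ωC) = 91.6 Ω
Parallel: admittances add. Y = 1/R + 1/(jωL) + jωC
Y = (0.00524 − j0.0315) S
|Y| = 0.0319 S → |Z| = 1/|Y| = 31.3 Ω, ∠Z = −∠Y = 80.6°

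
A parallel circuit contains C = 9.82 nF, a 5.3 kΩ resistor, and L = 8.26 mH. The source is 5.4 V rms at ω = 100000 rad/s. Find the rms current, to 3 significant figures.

X_L = ωL = 826 Ω
X_C = 1/(ωC) = 1020 Ω
Parallel: admittances add. Y = 1/R + 1/(jωL) + jωC
Y = (0.000189 − j0.000229) S
|Y| = 0.000296 S → |Z| = 1/|Y| = 3370 Ω, ∠Z = −∠Y = 50.5°
I = V/|Z| = 5.4/3370 = 1.60 mA

1.60 mA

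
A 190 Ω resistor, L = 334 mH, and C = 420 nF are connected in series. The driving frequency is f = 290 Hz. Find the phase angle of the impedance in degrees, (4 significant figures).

ω = 2πf = 1822 rad/s
X_L = ωL = 608.6 Ω
X_C = 1/(ωC) = 1307 Ω
Net reactance X = X_L − X_C = -698.1 Ω
Z = 190.0 − j698.1 Ω
|Z| = √(190.0² + 698.1²) = 723.5 Ω
∠Z = arctan(-698.1/190.0) = -74.77°

-74.77°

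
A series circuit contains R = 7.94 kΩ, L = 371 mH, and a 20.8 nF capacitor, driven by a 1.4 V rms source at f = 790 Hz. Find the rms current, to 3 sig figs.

125 μA

ω = 2πf = 4964 rad/s
X_L = ωL = 1840 Ω
X_C = 1/(ωC) = 9690 Ω
Net reactance X = X_L − X_C = -7840 Ω
Z = 7940 − j7840 Ω
|Z| = √(7940² + 7840²) = 11200 Ω
I = V/|Z| = 1.4/11200 = 125 μA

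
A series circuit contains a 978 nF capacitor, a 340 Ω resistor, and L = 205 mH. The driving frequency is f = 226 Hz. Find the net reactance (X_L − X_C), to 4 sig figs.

ω = 2πf = 1420 rad/s
X_L = ωL = 291.1 Ω
X_C = 1/(ωC) = 720.1 Ω
X = 291.1 − 720.1 = -429.0 Ω

-429.0 Ω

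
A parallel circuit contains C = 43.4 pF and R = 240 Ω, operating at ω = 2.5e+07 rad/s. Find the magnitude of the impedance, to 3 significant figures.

X_C = 1/(ωC) = 922 Ω
Parallel: admittances add. Y = 1/R + jωC
Y = (0.00417 + j0.00109) S
|Y| = 0.00431 S → |Z| = 1/|Y| = 232 Ω, ∠Z = −∠Y = -14.6°

232 Ω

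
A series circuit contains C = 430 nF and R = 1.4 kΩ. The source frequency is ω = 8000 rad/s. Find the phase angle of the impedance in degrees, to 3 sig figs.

X_C = 1/(ωC) = 291 Ω
Z = 1400 − j291 Ω
|Z| = √(1400² + 291²) = 1430 Ω
∠Z = arctan(-291/1400) = -11.7°

-11.7°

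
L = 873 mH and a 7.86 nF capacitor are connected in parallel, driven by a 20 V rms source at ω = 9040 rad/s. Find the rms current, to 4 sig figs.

X_L = ωL = 7892 Ω
X_C = 1/(ωC) = 14070 Ω
Parallel: admittances add. Y = 1/(jωL) + jωC
Y = (0 − j5.566e-05) S
|Y| = 5.566e-05 S → |Z| = 1/|Y| = 17970 Ω, ∠Z = −∠Y = 90.00°
I = V/|Z| = 20/17970 = 1.113 mA

1.113 mA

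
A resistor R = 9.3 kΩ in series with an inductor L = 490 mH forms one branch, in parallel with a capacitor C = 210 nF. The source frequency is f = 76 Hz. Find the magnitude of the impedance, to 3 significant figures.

ω = 2πf = 477.5 rad/s
X_L = ωL = 234 Ω
X_C = 1/(ωC) = 9970 Ω
Branch 1 (R+jX_L): Z₁ = 9300 + j234 Ω, |Z₁| = 9300 Ω
Branch 2 (−jX_C): Z₂ = −j9970 Ω
Parallel: Z = Z₁Z₂/(Z₁+Z₂), |Z| = 6890 Ω, ∠Z = -42.2°

6890 Ω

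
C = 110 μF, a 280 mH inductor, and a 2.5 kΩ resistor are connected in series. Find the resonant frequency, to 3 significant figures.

28.7 Hz

ω₀ = 1/√(LC) = 1/√(0.28 × 0.00011) = 180.2 rad/s
f₀ = ω₀/(2π) = 28.7 Hz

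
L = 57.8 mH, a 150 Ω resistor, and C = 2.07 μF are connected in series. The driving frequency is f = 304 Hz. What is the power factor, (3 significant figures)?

ω = 2πf = 1910 rad/s
X_L = ωL = 110 Ω
X_C = 1/(ωC) = 253 Ω
Net reactance X = X_L − X_C = -143 Ω
Z = 150 − j143 Ω
|Z| = √(150² + 143²) = 207 Ω
∠Z = arctan(-143/150) = -43.5°
cos φ = cos(-43.5°) = 0.725

0.725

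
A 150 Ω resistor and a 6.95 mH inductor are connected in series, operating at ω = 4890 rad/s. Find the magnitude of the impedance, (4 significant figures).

X_L = ωL = 33.99 Ω
Z = 150.0 + j33.99 Ω
|Z| = √(150.0² + 33.99²) = 153.8 Ω

153.8 Ω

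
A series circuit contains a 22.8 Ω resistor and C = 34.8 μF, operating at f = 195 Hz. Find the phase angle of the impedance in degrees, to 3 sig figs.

-45.8°

ω = 2πf = 1225 rad/s
X_C = 1/(ωC) = 23.5 Ω
Z = 22.8 − j23.5 Ω
|Z| = √(22.8² + 23.5²) = 32.7 Ω
∠Z = arctan(-23.5/22.8) = -45.8°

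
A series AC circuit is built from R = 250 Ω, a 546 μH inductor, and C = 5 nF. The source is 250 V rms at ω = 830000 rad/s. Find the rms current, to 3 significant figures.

X_L = ωL = 453 Ω
X_C = 1/(ωC) = 241 Ω
Net reactance X = X_L − X_C = 212 Ω
Z = 250 + j212 Ω
|Z| = √(250² + 212²) = 328 Ω
I = V/|Z| = 250/328 = 762 mA

762 mA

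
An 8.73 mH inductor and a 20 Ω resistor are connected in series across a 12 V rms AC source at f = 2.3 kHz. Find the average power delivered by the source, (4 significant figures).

176.5 mW

ω = 2πf = 14450 rad/s
X_L = ωL = 126.2 Ω
Z = 20.00 + j126.2 Ω
|Z| = √(20.00² + 126.2²) = 127.7 Ω
∠Z = arctan(126.2/20.00) = 80.99°
I = V/|Z| = 93.94 mA
P = VI cos φ = 12 × 0.09394 × cos(80.99°) = 176.5 mW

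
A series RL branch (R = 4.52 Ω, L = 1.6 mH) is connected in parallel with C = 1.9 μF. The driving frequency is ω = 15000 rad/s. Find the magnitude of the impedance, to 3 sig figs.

X_L = ωL = 24.0 Ω
X_C = 1/(ωC) = 35.1 Ω
Branch 1 (R+jX_L): Z₁ = 4.52 + j24.0 Ω, |Z₁| = 24.4 Ω
Branch 2 (−jX_C): Z₂ = −j35.1 Ω
Parallel: Z = Z₁Z₂/(Z₁+Z₂), |Z| = 71.6 Ω, ∠Z = 57.2°

71.6 Ω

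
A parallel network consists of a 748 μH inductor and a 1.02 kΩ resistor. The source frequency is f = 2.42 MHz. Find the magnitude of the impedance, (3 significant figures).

1020 Ω

ω = 2πf = 1.521e+07 rad/s
X_L = ωL = 11400 Ω
Parallel: admittances add. Y = 1/R + 1/(jωL)
Y = (0.000980 − j8.79e-05) S
|Y| = 0.000984 S → |Z| = 1/|Y| = 1020 Ω, ∠Z = −∠Y = 5.12°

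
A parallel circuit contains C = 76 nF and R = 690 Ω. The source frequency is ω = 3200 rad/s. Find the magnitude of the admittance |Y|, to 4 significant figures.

X_C = 1/(ωC) = 4112 Ω
Parallel: admittances add. Y = 1/R + jωC
Y = (0.001449 + j0.0002432) S
|Y| = 0.001470 S → |Z| = 1/|Y| = 680.5 Ω, ∠Z = −∠Y = -9.526°

1.470 mS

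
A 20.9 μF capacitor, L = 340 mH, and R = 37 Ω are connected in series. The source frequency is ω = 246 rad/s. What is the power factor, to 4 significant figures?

0.3166

X_L = ωL = 83.64 Ω
X_C = 1/(ωC) = 194.5 Ω
Net reactance X = X_L − X_C = -110.9 Ω
Z = 37.00 − j110.9 Ω
|Z| = √(37.00² + 110.9²) = 116.9 Ω
∠Z = arctan(-110.9/37.00) = -71.54°
cos φ = cos(-71.54°) = 0.3166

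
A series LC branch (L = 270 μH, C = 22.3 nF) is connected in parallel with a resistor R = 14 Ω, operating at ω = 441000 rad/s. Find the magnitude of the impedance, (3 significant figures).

10.9 Ω

X_L = ωL = 119 Ω
X_C = 1/(ωC) = 102 Ω
Branch 1: Z₁ = R = 14.0 Ω
Branch 2 (series LC): Z₂ = j(X_L − X_C) = j17.4 Ω
Parallel: Z = Z₁Z₂/(Z₁+Z₂), |Z| = 10.9 Ω, ∠Z = 38.8°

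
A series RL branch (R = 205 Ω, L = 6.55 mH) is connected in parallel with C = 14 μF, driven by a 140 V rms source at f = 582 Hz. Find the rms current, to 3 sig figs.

7.12 A

ω = 2πf = 3657 rad/s
X_L = ωL = 24.0 Ω
X_C = 1/(ωC) = 19.5 Ω
Branch 1 (R+jX_L): Z₁ = 205 + j24.0 Ω, |Z₁| = 206 Ω
Branch 2 (−jX_C): Z₂ = −j19.5 Ω
Parallel: Z = Z₁Z₂/(Z₁+Z₂), |Z| = 19.7 Ω, ∠Z = -84.6°
I = V/|Z| = 140/19.7 = 7.12 A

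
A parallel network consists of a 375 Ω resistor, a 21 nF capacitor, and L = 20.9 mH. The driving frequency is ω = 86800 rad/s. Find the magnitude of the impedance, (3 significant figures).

X_L = ωL = 1810 Ω
X_C = 1/(ωC) = 549 Ω
Parallel: admittances add. Y = 1/R + 1/(jωL) + jωC
Y = (0.00267 + j0.00127) S
|Y| = 0.00295 S → |Z| = 1/|Y| = 338 Ω, ∠Z = −∠Y = -25.5°

338 Ω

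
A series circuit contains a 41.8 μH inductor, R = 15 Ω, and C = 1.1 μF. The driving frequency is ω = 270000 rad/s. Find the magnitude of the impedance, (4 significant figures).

16.96 Ω

X_L = ωL = 11.29 Ω
X_C = 1/(ωC) = 3.367 Ω
Net reactance X = X_L − X_C = 7.919 Ω
Z = 15.00 + j7.919 Ω
|Z| = √(15.00² + 7.919²) = 16.96 Ω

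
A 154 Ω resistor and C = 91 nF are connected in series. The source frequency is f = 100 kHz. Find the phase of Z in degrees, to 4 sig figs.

ω = 2πf = 628300 rad/s
X_C = 1/(ωC) = 17.49 Ω
Z = 154.0 − j17.49 Ω
|Z| = √(154.0² + 17.49²) = 155.0 Ω
∠Z = arctan(-17.49/154.0) = -6.479°

-6.479°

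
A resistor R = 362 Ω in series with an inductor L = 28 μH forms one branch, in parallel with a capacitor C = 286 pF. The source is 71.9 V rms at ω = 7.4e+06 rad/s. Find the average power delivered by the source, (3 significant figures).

10.8 W

X_L = ωL = 207 Ω
X_C = 1/(ωC) = 473 Ω
Branch 1 (R+jX_L): Z₁ = 362 + j207 Ω, |Z₁| = 417 Ω
Branch 2 (−jX_C): Z₂ = −j473 Ω
Parallel: Z = Z₁Z₂/(Z₁+Z₂), |Z| = 439 Ω, ∠Z = -24.0°
I = V/|Z| = 164 mA
P = VI cos φ = 71.9 × 0.164 × cos(-24.0°) = 10.8 W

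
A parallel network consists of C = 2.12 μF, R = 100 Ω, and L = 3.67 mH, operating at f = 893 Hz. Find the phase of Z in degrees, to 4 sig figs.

74.75°

ω = 2πf = 5611 rad/s
X_L = ωL = 20.59 Ω
X_C = 1/(ωC) = 84.07 Ω
Parallel: admittances add. Y = 1/R + 1/(jωL) + jωC
Y = (0.01000 − j0.03667) S
|Y| = 0.03801 S → |Z| = 1/|Y| = 26.31 Ω, ∠Z = −∠Y = 74.75°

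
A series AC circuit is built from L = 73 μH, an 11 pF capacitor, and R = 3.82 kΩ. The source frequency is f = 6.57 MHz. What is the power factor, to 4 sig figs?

ω = 2πf = 4.128e+07 rad/s
X_L = ωL = 3013 Ω
X_C = 1/(ωC) = 2202 Ω
Net reactance X = X_L − X_C = 811.3 Ω
Z = 3820 + j811.3 Ω
|Z| = √(3820² + 811.3²) = 3905 Ω
∠Z = arctan(811.3/3820) = 11.99°
cos φ = cos(11.99°) = 0.9782

0.9782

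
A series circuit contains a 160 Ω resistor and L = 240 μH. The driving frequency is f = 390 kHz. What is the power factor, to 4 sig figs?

0.2625

ω = 2πf = 2.45e+06 rad/s
X_L = ωL = 588.1 Ω
Z = 160.0 + j588.1 Ω
|Z| = √(160.0² + 588.1²) = 609.5 Ω
∠Z = arctan(588.1/160.0) = 74.78°
cos φ = cos(74.78°) = 0.2625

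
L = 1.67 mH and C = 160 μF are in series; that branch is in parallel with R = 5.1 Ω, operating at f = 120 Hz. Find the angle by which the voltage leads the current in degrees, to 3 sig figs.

ω = 2πf = 754.0 rad/s
X_L = ωL = 1.26 Ω
X_C = 1/(ωC) = 8.29 Ω
Branch 1: Z₁ = R = 5.10 Ω
Branch 2 (series LC): Z₂ = j(X_L − X_C) = −j7.03 Ω
Parallel: Z = Z₁Z₂/(Z₁+Z₂), |Z| = 4.13 Ω, ∠Z = -36.0°

-36.0°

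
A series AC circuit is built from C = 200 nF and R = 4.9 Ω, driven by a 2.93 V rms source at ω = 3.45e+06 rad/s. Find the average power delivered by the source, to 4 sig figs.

X_C = 1/(ωC) = 1.449 Ω
Z = 4.900 − j1.449 Ω
|Z| = √(4.900² + 1.449²) = 5.110 Ω
∠Z = arctan(-1.449/4.900) = -16.48°
I = V/|Z| = 573.4 mA
P = VI cos φ = 2.93 × 0.5734 × cos(-16.48°) = 1.611 W

1.611 W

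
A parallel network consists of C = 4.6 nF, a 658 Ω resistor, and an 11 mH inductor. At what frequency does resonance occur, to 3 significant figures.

ω₀ = 1/√(LC) = 1/√(0.011 × 4.6e-09) = 140600 rad/s
f₀ = ω₀/(2π) = 22.4 kHz

22.4 kHz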